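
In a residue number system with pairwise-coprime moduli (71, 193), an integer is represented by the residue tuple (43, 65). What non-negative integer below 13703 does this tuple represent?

12610

Combine the congruences pairwise.
From x ≡ 43 (mod 71) write x = 43 + 71t. Substituting into x ≡ 65 (mod 193) gives 71t ≡ 22 (mod 193), and since 71⁻¹ ≡ 87 (mod 193), t ≡ 177. Hence x ≡ 43 + 71·177 = 12610 (mod 13703).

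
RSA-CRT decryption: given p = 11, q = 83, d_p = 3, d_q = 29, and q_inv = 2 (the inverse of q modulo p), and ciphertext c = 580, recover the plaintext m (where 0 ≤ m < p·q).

m₁ = c^(d_p) mod p: c ≡ 8 (mod 11), and 8^3 mod 11 = 6.
m₂ = c^(d_q) mod q: c ≡ 82 (mod 83), and 82^29 mod 83 = 82.
h = q_inv·(m₁ − m₂) mod p = 2·(6 − 82) mod 11 = 2.
m = m₂ + h·q = 82 + 2·83 = 248.

248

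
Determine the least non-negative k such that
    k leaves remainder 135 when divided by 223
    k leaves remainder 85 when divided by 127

4149

From k ≡ 135 (mod 223) write k = 135 + 223t. Substituting into k ≡ 85 (mod 127) gives 223t ≡ 77 (mod 127), and since 96⁻¹ ≡ 86 (mod 127), t ≡ 18. Hence k ≡ 135 + 223·18 = 4149 (mod 28321).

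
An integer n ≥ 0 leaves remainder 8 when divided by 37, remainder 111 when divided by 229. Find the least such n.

Combine the congruences pairwise.
From n ≡ 8 (mod 37) write n = 8 + 37t. Substituting into n ≡ 111 (mod 229) gives 37t ≡ 103 (mod 229), and since 37⁻¹ ≡ 130 (mod 229), t ≡ 108. Hence n ≡ 8 + 37·108 = 4004 (mod 8473).

4004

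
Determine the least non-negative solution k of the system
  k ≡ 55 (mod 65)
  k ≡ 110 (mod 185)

2330

gcd(65, 185) = 5 and 5 | (110 − 55), so the pair is consistent; merging gives k ≡ 2330 (mod 2405), where 2405 = lcm(65, 185).
The solution is unique modulo lcm(65, 185) = 2405.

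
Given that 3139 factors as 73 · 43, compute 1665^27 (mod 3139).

Mod 73: 1665 ≡ 59; 59^27 ≡ 22 (mod 73).
Mod 43: 1665 ≡ 31; 31^27 ≡ 21 (mod 43).
Combine by CRT: x ≡ 22 (mod 73), x ≡ 21 (mod 43) ⇒ x ≡ 752 (mod 3139).

752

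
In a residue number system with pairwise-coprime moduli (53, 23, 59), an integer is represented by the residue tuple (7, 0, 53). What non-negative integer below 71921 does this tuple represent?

69437

The moduli are pairwise coprime; N = 53·23·59 = 71921.
N/53 = 1357; 1357 ≡ 32 (mod 53); 32·5 ≡ 1, so inverse 5.
N/23 = 3127; 3127 ≡ 22 (mod 23); 22·22 ≡ 1, so inverse 22.
N/59 = 1219; 1219 ≡ 39 (mod 59); 39·56 ≡ 1, so inverse 56.
x ≡ 7·1357·5 + 0·3127·22 + 53·1219·56 = 3665487.
3665487 mod 71921 = 69437.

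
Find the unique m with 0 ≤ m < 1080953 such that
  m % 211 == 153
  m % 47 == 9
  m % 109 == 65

229510

The moduli are pairwise coprime; N = 211·47·109 = 1080953.
N/211 = 5123; 5123 ≡ 59 (mod 211); 59·93 ≡ 1, so inverse 93.
N/47 = 22999; 22999 ≡ 16 (mod 47); 16·3 ≡ 1, so inverse 3.
N/109 = 9917; 9917 ≡ 107 (mod 109); 107·54 ≡ 1, so inverse 54.
m ≡ 153·5123·93 + 9·22999·3 + 65·9917·54 = 108324810.
108324810 mod 1080953 = 229510.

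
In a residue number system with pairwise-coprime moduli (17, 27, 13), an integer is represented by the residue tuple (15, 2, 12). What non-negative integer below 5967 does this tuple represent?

2378

The moduli are pairwise coprime; N = 17·27·13 = 5967.
N/17 = 351; 351 ≡ 11 (mod 17); 11·14 ≡ 1, so inverse 14.
N/27 = 221; 221 ≡ 5 (mod 27); 5·11 ≡ 1, so inverse 11.
N/13 = 459; 459 ≡ 4 (mod 13); 4·10 ≡ 1, so inverse 10.
x ≡ 15·351·14 + 2·221·11 + 12·459·10 = 133652.
133652 mod 5967 = 2378.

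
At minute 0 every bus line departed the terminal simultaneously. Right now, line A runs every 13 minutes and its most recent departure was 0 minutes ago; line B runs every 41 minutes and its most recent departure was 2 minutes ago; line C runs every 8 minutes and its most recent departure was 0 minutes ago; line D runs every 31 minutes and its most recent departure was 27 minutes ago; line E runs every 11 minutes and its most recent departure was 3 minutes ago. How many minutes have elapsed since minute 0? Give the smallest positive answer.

1063296

The moduli are pairwise coprime; N = 13·41·8·31·11 = 1454024.
N/13 = 111848; 111848 ≡ 9 (mod 13); 9·3 ≡ 1, so inverse 3.
N/41 = 35464; 35464 ≡ 40 (mod 41); 40·40 ≡ 1, so inverse 40.
N/8 = 181753; 181753 ≡ 1 (mod 8), inverse 1.
N/31 = 46904; 46904 ≡ 1 (mod 31), inverse 1.
N/11 = 132184; 132184 ≡ 8 (mod 11); 8·7 ≡ 1, so inverse 7.
t ≡ 0·111848·3 + 2·35464·40 + 0·181753·1 + 27·46904·1 + 3·132184·7 = 6879392.
6879392 mod 1454024 = 1063296.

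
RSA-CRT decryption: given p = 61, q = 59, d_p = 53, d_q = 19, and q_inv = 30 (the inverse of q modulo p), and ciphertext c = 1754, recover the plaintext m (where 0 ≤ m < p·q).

524

m₁ = c^(d_p) mod p: c ≡ 46 (mod 61), and 46^53 mod 61 = 36.
m₂ = c^(d_q) mod q: c ≡ 43 (mod 59), and 43^19 mod 59 = 52.
h = q_inv·(m₁ − m₂) mod p = 30·(36 − 52) mod 61 = 8.
m = m₂ + h·q = 52 + 8·59 = 524.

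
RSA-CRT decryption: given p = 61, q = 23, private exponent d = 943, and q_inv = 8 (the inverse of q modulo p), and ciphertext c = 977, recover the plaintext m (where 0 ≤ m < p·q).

245

d_p = d mod (p−1) = 943 mod 60 = 43; d_q = d mod (q−1) = 19.
m₁ = c^(d_p) mod p: c ≡ 1 (mod 61), and 1^43 mod 61 = 1.
m₂ = c^(d_q) mod q: c ≡ 11 (mod 23), and 11^19 mod 23 = 15.
h = q_inv·(m₁ − m₂) mod p = 8·(1 − 15) mod 61 = 10.
m = m₂ + h·q = 15 + 10·23 = 245.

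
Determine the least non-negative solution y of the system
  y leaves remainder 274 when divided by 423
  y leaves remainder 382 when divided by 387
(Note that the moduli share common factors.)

1543

gcd(423, 387) = 9 and 9 | (382 − 274), so the pair is consistent; merging gives y ≡ 1543 (mod 18189), where 18189 = lcm(423, 387).
The solution is unique modulo lcm(423, 387) = 18189.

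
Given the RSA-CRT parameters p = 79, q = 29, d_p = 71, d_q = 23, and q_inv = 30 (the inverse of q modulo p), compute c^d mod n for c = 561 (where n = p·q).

m₁ = c^(d_p) mod p: c ≡ 8 (mod 79), and 8^71 mod 79 = 22.
m₂ = c^(d_q) mod q: c ≡ 10 (mod 29), and 10^23 mod 29 = 11.
h = q_inv·(m₁ − m₂) mod p = 30·(22 − 11) mod 79 = 14.
m = m₂ + h·q = 11 + 14·29 = 417.

417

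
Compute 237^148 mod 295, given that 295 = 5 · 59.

Mod 5: 237 ≡ 2; since 4 | 148, by Fermat 2^148 ≡ 1 (mod 5).
Mod 59: 237 ≡ 1; by Fermat, exponent reduces to 148 mod 58 = 32; 1^32 ≡ 1 (mod 59).
Combine by CRT: x ≡ 1 (mod 5), x ≡ 1 (mod 59) ⇒ x ≡ 1 (mod 295).

1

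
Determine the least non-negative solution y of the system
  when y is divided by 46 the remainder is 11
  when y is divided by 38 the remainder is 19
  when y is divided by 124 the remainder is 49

35017

gcd(46, 38) = 2 and 2 | (19 − 11), so the pair is consistent; merging gives y ≡ 57 (mod 874), where 874 = lcm(46, 38).
gcd(874, 124) = 2 and 2 | (49 − 57), so the pair is consistent; merging gives y ≡ 35017 (mod 54188), where 54188 = lcm(874, 124).
The solution is unique modulo lcm(46, 38, 124) = 54188.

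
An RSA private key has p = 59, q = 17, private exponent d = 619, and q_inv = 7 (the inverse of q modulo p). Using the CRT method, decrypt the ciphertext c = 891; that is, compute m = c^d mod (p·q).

269

d_p = d mod (p−1) = 619 mod 58 = 39; d_q = d mod (q−1) = 11.
m₁ = c^(d_p) mod p: c ≡ 6 (mod 59), and 6^39 mod 59 = 33.
m₂ = c^(d_q) mod q: c ≡ 7 (mod 17), and 7^11 mod 17 = 14.
h = q_inv·(m₁ − m₂) mod p = 7·(33 − 14) mod 59 = 15.
m = m₂ + h·q = 14 + 15·17 = 269.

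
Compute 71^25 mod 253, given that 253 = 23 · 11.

100

Mod 23: 71 ≡ 2; by Fermat, exponent reduces to 25 mod 22 = 3; 2^3 ≡ 8 (mod 23).
Mod 11: 71 ≡ 5; by Fermat, exponent reduces to 25 mod 10 = 5; 5^5 ≡ 1 (mod 11).
Combine by CRT: x ≡ 8 (mod 23), x ≡ 1 (mod 11) ⇒ x ≡ 100 (mod 253).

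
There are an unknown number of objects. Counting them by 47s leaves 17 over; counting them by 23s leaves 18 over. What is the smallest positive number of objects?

From N ≡ 17 (mod 47) write N = 17 + 47t. Substituting into N ≡ 18 (mod 23) gives 47t ≡ 1 (mod 23), and since 1⁻¹ ≡ 1 (mod 23), t ≡ 1. Hence N ≡ 17 + 47·1 = 64 (mod 1081).

64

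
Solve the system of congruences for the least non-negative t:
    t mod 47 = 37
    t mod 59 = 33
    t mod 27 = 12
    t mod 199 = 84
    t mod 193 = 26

From t ≡ 37 (mod 47) write t = 37 + 47s. Substituting into t ≡ 33 (mod 59) gives 47s ≡ 55 (mod 59), and since 47⁻¹ ≡ 54 (mod 59), s ≡ 20. Hence t ≡ 37 + 47·20 = 977 (mod 2773).
From t ≡ 977 (mod 2773) write t = 977 + 2773s. Substituting into t ≡ 12 (mod 27) gives 2773s ≡ 7 (mod 27), and since 19⁻¹ ≡ 10 (mod 27), s ≡ 16. Hence t ≡ 977 + 2773·16 = 45345 (mod 74871).
From t ≡ 45345 (mod 74871) write t = 45345 + 74871s. Substituting into t ≡ 84 (mod 199) gives 74871s ≡ 111 (mod 199), and since 47⁻¹ ≡ 72 (mod 199), s ≡ 32. Hence t ≡ 45345 + 74871·32 = 2441217 (mod 14899329).
From t ≡ 2441217 (mod 14899329) write t = 2441217 + 14899329s. Substituting into t ≡ 26 (mod 193) gives 14899329s ≡ 66 (mod 193), and since 115⁻¹ ≡ 47 (mod 193), s ≡ 14. Hence t ≡ 2441217 + 14899329·14 = 211031823 (mod 2875570497).

211031823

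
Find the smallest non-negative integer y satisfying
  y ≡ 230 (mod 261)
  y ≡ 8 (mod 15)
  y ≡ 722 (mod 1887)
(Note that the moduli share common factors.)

412088

gcd(261, 15) = 3 and 3 | (8 − 230), so the pair is consistent; merging gives y ≡ 1013 (mod 1305), where 1305 = lcm(261, 15).
gcd(1305, 1887) = 3 and 3 | (722 − 1013), so the pair is consistent; merging gives y ≡ 412088 (mod 820845), where 820845 = lcm(1305, 1887).
The solution is unique modulo lcm(261, 15, 1887) = 820845.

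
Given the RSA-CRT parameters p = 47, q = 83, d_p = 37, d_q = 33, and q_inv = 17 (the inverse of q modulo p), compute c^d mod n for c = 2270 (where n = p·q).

m₁ = c^(d_p) mod p: c ≡ 14 (mod 47), and 14^37 mod 47 = 12.
m₂ = c^(d_q) mod q: c ≡ 29 (mod 83), and 29^33 mod 83 = 78.
h = q_inv·(m₁ − m₂) mod p = 17·(12 − 78) mod 47 = 6.
m = m₂ + h·q = 78 + 6·83 = 576.

576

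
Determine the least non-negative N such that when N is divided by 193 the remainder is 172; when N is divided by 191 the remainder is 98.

From N ≡ 172 (mod 193) write N = 172 + 193t. Substituting into N ≡ 98 (mod 191) gives 193t ≡ 117 (mod 191), and since 2⁻¹ ≡ 96 (mod 191), t ≡ 154. Hence N ≡ 172 + 193·154 = 29894 (mod 36863).

29894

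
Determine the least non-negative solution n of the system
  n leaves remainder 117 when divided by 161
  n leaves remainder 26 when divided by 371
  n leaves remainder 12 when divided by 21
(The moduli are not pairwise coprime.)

14124

gcd(161, 371) = 7 and 7 | (26 − 117), so the pair is consistent; merging gives n ≡ 5591 (mod 8533), where 8533 = lcm(161, 371).
gcd(8533, 21) = 7 and 7 | (12 − 5591), so the pair is consistent; merging gives n ≡ 14124 (mod 25599), where 25599 = lcm(8533, 21).
The solution is unique modulo lcm(161, 371, 21) = 25599.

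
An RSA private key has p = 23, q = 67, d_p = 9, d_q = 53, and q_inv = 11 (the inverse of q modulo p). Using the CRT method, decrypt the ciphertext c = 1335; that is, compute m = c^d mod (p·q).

m₁ = c^(d_p) mod p: c ≡ 1 (mod 23), and 1^9 mod 23 = 1.
m₂ = c^(d_q) mod q: c ≡ 62 (mod 67), and 62^53 mod 67 = 59.
h = q_inv·(m₁ − m₂) mod p = 11·(1 − 59) mod 23 = 6.
m = m₂ + h·q = 59 + 6·67 = 461.

461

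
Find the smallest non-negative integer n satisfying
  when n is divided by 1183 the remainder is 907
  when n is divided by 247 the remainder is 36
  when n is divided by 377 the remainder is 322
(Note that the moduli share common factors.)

442166

gcd(1183, 247) = 13 and 13 | (36 − 907), so the pair is consistent; merging gives n ≡ 15103 (mod 22477), where 22477 = lcm(1183, 247).
gcd(22477, 377) = 13 and 13 | (322 − 15103), so the pair is consistent; merging gives n ≡ 442166 (mod 651833), where 651833 = lcm(22477, 377).
The solution is unique modulo lcm(1183, 247, 377) = 651833.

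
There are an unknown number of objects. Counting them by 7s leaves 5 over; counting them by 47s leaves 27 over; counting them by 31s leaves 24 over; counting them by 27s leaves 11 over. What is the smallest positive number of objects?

123590

From N ≡ 5 (mod 7) write N = 5 + 7t. Substituting into N ≡ 27 (mod 47) gives 7t ≡ 22 (mod 47), and since 7⁻¹ ≡ 27 (mod 47), t ≡ 30. Hence N ≡ 5 + 7·30 = 215 (mod 329).
From N ≡ 215 (mod 329) write N = 215 + 329t. Substituting into N ≡ 24 (mod 31) gives 329t ≡ 26 (mod 31), and since 19⁻¹ ≡ 18 (mod 31), t ≡ 3. Hence N ≡ 215 + 329·3 = 1202 (mod 10199).
From N ≡ 1202 (mod 10199) write N = 1202 + 10199t. Substituting into N ≡ 11 (mod 27) gives 10199t ≡ 24 (mod 27), and since 20⁻¹ ≡ 23 (mod 27), t ≡ 12. Hence N ≡ 1202 + 10199·12 = 123590 (mod 275373).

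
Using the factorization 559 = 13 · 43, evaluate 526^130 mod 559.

368

Mod 13: 526 ≡ 6; by Fermat, exponent reduces to 130 mod 12 = 10; 6^10 ≡ 4 (mod 13).
Mod 43: 526 ≡ 10; by Fermat, exponent reduces to 130 mod 42 = 4; 10^4 ≡ 24 (mod 43).
Combine by CRT: x ≡ 4 (mod 13), x ≡ 24 (mod 43) ⇒ x ≡ 368 (mod 559).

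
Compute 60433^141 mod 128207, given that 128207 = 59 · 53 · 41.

30544

Mod 59: 60433 ≡ 17; by Fermat, exponent reduces to 141 mod 58 = 25; 17^25 ≡ 41 (mod 59).
Mod 53: 60433 ≡ 13; by Fermat, exponent reduces to 141 mod 52 = 37; 13^37 ≡ 16 (mod 53).
Mod 41: 60433 ≡ 40; by Fermat, exponent reduces to 141 mod 40 = 21; 40^21 ≡ 40 (mod 41).
Combine by CRT: x ≡ 41 (mod 59), x ≡ 16 (mod 53), x ≡ 40 (mod 41) ⇒ x ≡ 30544 (mod 128207).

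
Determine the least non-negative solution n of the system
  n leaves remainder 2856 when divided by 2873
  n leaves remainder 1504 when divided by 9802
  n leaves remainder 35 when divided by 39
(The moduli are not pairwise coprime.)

393584

gcd(2873, 9802) = 169 and 169 | (1504 − 2856), so the pair is consistent; merging gives n ≡ 60316 (mod 166634), where 166634 = lcm(2873, 9802).
gcd(166634, 39) = 13 and 13 | (35 − 60316), so the pair is consistent; merging gives n ≡ 393584 (mod 499902), where 499902 = lcm(166634, 39).
The solution is unique modulo lcm(2873, 9802, 39) = 499902.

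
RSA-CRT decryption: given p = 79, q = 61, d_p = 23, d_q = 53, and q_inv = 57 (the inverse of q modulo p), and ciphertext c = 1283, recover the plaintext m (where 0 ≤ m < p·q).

2857

m₁ = c^(d_p) mod p: c ≡ 19 (mod 79), and 19^23 mod 79 = 13.
m₂ = c^(d_q) mod q: c ≡ 2 (mod 61), and 2^53 mod 61 = 51.
h = q_inv·(m₁ − m₂) mod p = 57·(13 − 51) mod 79 = 46.
m = m₂ + h·q = 51 + 46·61 = 2857.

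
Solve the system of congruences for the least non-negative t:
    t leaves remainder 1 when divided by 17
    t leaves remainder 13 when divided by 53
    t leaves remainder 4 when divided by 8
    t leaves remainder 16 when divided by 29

596

The moduli are pairwise coprime; N = 17·53·8·29 = 209032.
N/17 = 12296; 12296 ≡ 5 (mod 17); 5·7 ≡ 1, so inverse 7.
N/53 = 3944; 3944 ≡ 22 (mod 53); 22·41 ≡ 1, so inverse 41.
N/8 = 26129; 26129 ≡ 1 (mod 8), inverse 1.
N/29 = 7208; 7208 ≡ 16 (mod 29); 16·20 ≡ 1, so inverse 20.
t ≡ 1·12296·7 + 13·3944·41 + 4·26129·1 + 16·7208·20 = 4599300.
4599300 mod 209032 = 596.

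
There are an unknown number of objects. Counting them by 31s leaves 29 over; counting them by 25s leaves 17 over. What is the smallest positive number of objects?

Combine the congruences pairwise.
From N ≡ 29 (mod 31) write N = 29 + 31t. Substituting into N ≡ 17 (mod 25) gives 31t ≡ 13 (mod 25), and since 6⁻¹ ≡ 21 (mod 25), t ≡ 23. Hence N ≡ 29 + 31·23 = 742 (mod 775).

742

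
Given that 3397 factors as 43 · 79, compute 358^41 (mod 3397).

3265

Mod 43: 358 ≡ 14; 14^41 ≡ 40 (mod 43).
Mod 79: 358 ≡ 42; 42^41 ≡ 26 (mod 79).
Combine by CRT: x ≡ 40 (mod 43), x ≡ 26 (mod 79) ⇒ x ≡ 3265 (mod 3397).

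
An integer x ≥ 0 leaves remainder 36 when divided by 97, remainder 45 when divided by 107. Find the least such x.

Combine the congruences pairwise.
From x ≡ 36 (mod 97) write x = 36 + 97t. Substituting into x ≡ 45 (mod 107) gives 97t ≡ 9 (mod 107), and since 97⁻¹ ≡ 32 (mod 107), t ≡ 74. Hence x ≡ 36 + 97·74 = 7214 (mod 10379).

7214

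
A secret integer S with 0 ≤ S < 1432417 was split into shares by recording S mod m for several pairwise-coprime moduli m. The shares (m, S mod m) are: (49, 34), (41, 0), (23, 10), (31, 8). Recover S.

The moduli are pairwise coprime; N = 49·41·23·31 = 1432417.
N/49 = 29233; 29233 ≡ 29 (mod 49); 29·22 ≡ 1, so inverse 22.
N/41 = 34937; 34937 ≡ 5 (mod 41); 5·33 ≡ 1, so inverse 33.
N/23 = 62279; 62279 ≡ 18 (mod 23); 18·9 ≡ 1, so inverse 9.
N/31 = 46207; 46207 ≡ 17 (mod 31); 17·11 ≡ 1, so inverse 11.
S ≡ 34·29233·22 + 0·34937·33 + 10·62279·9 + 8·46207·11 = 31537610.
31537610 mod 1432417 = 24436.

24436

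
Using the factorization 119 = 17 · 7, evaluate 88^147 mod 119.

78

Mod 17: 88 ≡ 3; by Fermat, exponent reduces to 147 mod 16 = 3; 3^3 ≡ 10 (mod 17).
Mod 7: 88 ≡ 4; by Fermat, exponent reduces to 147 mod 6 = 3; 4^3 ≡ 1 (mod 7).
Combine by CRT: x ≡ 10 (mod 17), x ≡ 1 (mod 7) ⇒ x ≡ 78 (mod 119).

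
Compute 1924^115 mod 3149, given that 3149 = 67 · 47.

Mod 67: 1924 ≡ 48; by Fermat, exponent reduces to 115 mod 66 = 49; 48^49 ≡ 44 (mod 67).
Mod 47: 1924 ≡ 44; by Fermat, exponent reduces to 115 mod 46 = 23; 44^23 ≡ 46 (mod 47).
Combine by CRT: x ≡ 44 (mod 67), x ≡ 46 (mod 47) ⇒ x ≡ 2255 (mod 3149).

2255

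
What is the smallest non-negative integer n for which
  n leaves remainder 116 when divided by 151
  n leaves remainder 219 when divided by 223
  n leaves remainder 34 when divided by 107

The moduli are pairwise coprime; M = 151·223·107 = 3603011.
M/151 = 23861; 23861 ≡ 3 (mod 151); 3·101 ≡ 1, so inverse 101.
M/223 = 16157; 16157 ≡ 101 (mod 223); 101·53 ≡ 1, so inverse 53.
M/107 = 33673; 33673 ≡ 75 (mod 107); 75·10 ≡ 1, so inverse 10.
n ≡ 116·23861·101 + 219·16157·53 + 34·33673·10 = 478538595.
478538595 mod 3603011 = 2941143.

2941143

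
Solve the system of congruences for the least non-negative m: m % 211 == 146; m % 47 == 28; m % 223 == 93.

1934172

From m ≡ 146 (mod 211) write m = 146 + 211t. Substituting into m ≡ 28 (mod 47) gives 211t ≡ 23 (mod 47), and since 23⁻¹ ≡ 45 (mod 47), t ≡ 1. Hence m ≡ 146 + 211·1 = 357 (mod 9917).
From m ≡ 357 (mod 9917) write m = 357 + 9917t. Substituting into m ≡ 93 (mod 223) gives 9917t ≡ 182 (mod 223), and since 105⁻¹ ≡ 17 (mod 223), t ≡ 195. Hence m ≡ 357 + 9917·195 = 1934172 (mod 2211491).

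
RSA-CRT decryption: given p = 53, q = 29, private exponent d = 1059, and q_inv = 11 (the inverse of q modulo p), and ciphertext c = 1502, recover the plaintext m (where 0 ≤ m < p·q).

d_p = d mod (p−1) = 1059 mod 52 = 19; d_q = d mod (q−1) = 23.
m₁ = c^(d_p) mod p: c ≡ 18 (mod 53), and 18^19 mod 53 = 39.
m₂ = c^(d_q) mod q: c ≡ 23 (mod 29), and 23^23 mod 29 = 7.
h = q_inv·(m₁ − m₂) mod p = 11·(39 − 7) mod 53 = 34.
m = m₂ + h·q = 7 + 34·29 = 993.

993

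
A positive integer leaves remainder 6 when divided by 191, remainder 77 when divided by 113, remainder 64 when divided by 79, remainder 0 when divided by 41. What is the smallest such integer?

48704433

From n ≡ 6 (mod 191) write n = 6 + 191t. Substituting into n ≡ 77 (mod 113) gives 191t ≡ 71 (mod 113), and since 78⁻¹ ≡ 71 (mod 113), t ≡ 69. Hence n ≡ 6 + 191·69 = 13185 (mod 21583).
From n ≡ 13185 (mod 21583) write n = 13185 + 21583t. Substituting into n ≡ 64 (mod 79) gives 21583t ≡ 72 (mod 79), and since 16⁻¹ ≡ 5 (mod 79), t ≡ 44. Hence n ≡ 13185 + 21583·44 = 962837 (mod 1705057).
From n ≡ 962837 (mod 1705057) write n = 962837 + 1705057t. Substituting into n ≡ 0 (mod 41) gives 1705057t ≡ 7 (mod 41), and since 31⁻¹ ≡ 4 (mod 41), t ≡ 28. Hence n ≡ 962837 + 1705057·28 = 48704433 (mod 69907337).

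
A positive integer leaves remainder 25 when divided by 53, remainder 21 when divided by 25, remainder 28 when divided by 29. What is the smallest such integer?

37496

The moduli are pairwise coprime; N = 53·25·29 = 38425.
N/53 = 725; 725 ≡ 36 (mod 53); 36·28 ≡ 1, so inverse 28.
N/25 = 1537; 1537 ≡ 12 (mod 25); 12·23 ≡ 1, so inverse 23.
N/29 = 1325; 1325 ≡ 20 (mod 29); 20·16 ≡ 1, so inverse 16.
a ≡ 25·725·28 + 21·1537·23 + 28·1325·16 = 1843471.
1843471 mod 38425 = 37496.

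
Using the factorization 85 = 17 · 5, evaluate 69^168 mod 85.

1

Mod 17: 69 ≡ 1; by Fermat, exponent reduces to 168 mod 16 = 8; 1^8 ≡ 1 (mod 17).
Mod 5: 69 ≡ 4; since 4 | 168, by Fermat 4^168 ≡ 1 (mod 5).
Combine by CRT: x ≡ 1 (mod 17), x ≡ 1 (mod 5) ⇒ x ≡ 1 (mod 85).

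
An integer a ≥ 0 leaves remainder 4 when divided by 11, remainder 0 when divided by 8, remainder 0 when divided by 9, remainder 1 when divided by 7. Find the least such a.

5328

The moduli are pairwise coprime; N = 11·8·9·7 = 5544.
N/11 = 504; 504 ≡ 9 (mod 11); 9·5 ≡ 1, so inverse 5.
N/8 = 693; 693 ≡ 5 (mod 8); 5·5 ≡ 1, so inverse 5.
N/9 = 616; 616 ≡ 4 (mod 9); 4·7 ≡ 1, so inverse 7.
N/7 = 792; 792 ≡ 1 (mod 7), inverse 1.
a ≡ 4·504·5 + 0·693·5 + 0·616·7 + 1·792·1 = 10872.
10872 mod 5544 = 5328.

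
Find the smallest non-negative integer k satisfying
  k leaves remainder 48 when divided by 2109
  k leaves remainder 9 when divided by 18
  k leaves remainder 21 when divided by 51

Combine the congruences pairwise.
gcd(2109, 18) = 3 and 3 | (9 − 48), so the pair is consistent; merging gives k ≡ 10593 (mod 12654), where 12654 = lcm(2109, 18).
gcd(12654, 51) = 3 and 3 | (21 − 10593), so the pair is consistent; merging gives k ≡ 86517 (mod 215118), where 215118 = lcm(12654, 51).
The solution is unique modulo lcm(2109, 18, 51) = 215118.

86517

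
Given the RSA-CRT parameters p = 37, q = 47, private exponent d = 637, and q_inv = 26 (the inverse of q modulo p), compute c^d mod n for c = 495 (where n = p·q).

1605

d_p = d mod (p−1) = 637 mod 36 = 25; d_q = d mod (q−1) = 39.
m₁ = c^(d_p) mod p: c ≡ 14 (mod 37), and 14^25 mod 37 = 14.
m₂ = c^(d_q) mod q: c ≡ 25 (mod 47), and 25^39 mod 47 = 7.
h = q_inv·(m₁ − m₂) mod p = 26·(14 − 7) mod 37 = 34.
m = m₂ + h·q = 7 + 34·47 = 1605.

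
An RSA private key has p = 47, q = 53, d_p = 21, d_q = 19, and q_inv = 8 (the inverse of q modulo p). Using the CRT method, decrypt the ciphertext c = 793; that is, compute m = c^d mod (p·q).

m₁ = c^(d_p) mod p: c ≡ 41 (mod 47), and 41^21 mod 47 = 30.
m₂ = c^(d_q) mod q: c ≡ 51 (mod 53), and 51^19 mod 53 = 41.
h = q_inv·(m₁ − m₂) mod p = 8·(30 − 41) mod 47 = 6.
m = m₂ + h·q = 41 + 6·53 = 359.

359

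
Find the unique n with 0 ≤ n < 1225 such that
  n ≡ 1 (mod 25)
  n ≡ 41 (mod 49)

Combine the congruences pairwise.
From n ≡ 1 (mod 25) write n = 1 + 25t. Substituting into n ≡ 41 (mod 49) gives 25t ≡ 40 (mod 49), and since 25⁻¹ ≡ 2 (mod 49), t ≡ 31. Hence n ≡ 1 + 25·31 = 776 (mod 1225).

776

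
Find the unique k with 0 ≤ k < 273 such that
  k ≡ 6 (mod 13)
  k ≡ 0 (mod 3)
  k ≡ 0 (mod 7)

The moduli are pairwise coprime; N = 13·3·7 = 273.
N/13 = 21; 21 ≡ 8 (mod 13); 8·5 ≡ 1, so inverse 5.
N/3 = 91; 91 ≡ 1 (mod 3), inverse 1.
N/7 = 39; 39 ≡ 4 (mod 7); 4·2 ≡ 1, so inverse 2.
k ≡ 6·21·5 + 0·91·1 + 0·39·2 = 630.
630 mod 273 = 84.

84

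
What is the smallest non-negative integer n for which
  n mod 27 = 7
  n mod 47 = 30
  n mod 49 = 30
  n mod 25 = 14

467539

From n ≡ 7 (mod 27) write n = 7 + 27t. Substituting into n ≡ 30 (mod 47) gives 27t ≡ 23 (mod 47), and since 27⁻¹ ≡ 7 (mod 47), t ≡ 20. Hence n ≡ 7 + 27·20 = 547 (mod 1269).
From n ≡ 547 (mod 1269) write n = 547 + 1269t. Substituting into n ≡ 30 (mod 49) gives 1269t ≡ 22 (mod 49), and since 44⁻¹ ≡ 39 (mod 49), t ≡ 25. Hence n ≡ 547 + 1269·25 = 32272 (mod 62181).
From n ≡ 32272 (mod 62181) write n = 32272 + 62181t. Substituting into n ≡ 14 (mod 25) gives 62181t ≡ 17 (mod 25), and since 6⁻¹ ≡ 21 (mod 25), t ≡ 7. Hence n ≡ 32272 + 62181·7 = 467539 (mod 1554525).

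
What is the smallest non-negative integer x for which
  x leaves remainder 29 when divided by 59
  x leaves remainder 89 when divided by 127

From x ≡ 29 (mod 59) write x = 29 + 59t. Substituting into x ≡ 89 (mod 127) gives 59t ≡ 60 (mod 127), and since 59⁻¹ ≡ 28 (mod 127), t ≡ 29. Hence x ≡ 29 + 59·29 = 1740 (mod 7493).

1740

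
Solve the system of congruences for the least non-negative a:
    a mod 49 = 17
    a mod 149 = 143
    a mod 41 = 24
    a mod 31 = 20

6481345

The moduli are pairwise coprime; N = 49·149·41·31 = 9279571.
N/49 = 189379; 189379 ≡ 43 (mod 49); 43·8 ≡ 1, so inverse 8.
N/149 = 62279; 62279 ≡ 146 (mod 149); 146·99 ≡ 1, so inverse 99.
N/41 = 226331; 226331 ≡ 11 (mod 41); 11·15 ≡ 1, so inverse 15.
N/31 = 299341; 299341 ≡ 5 (mod 31); 5·25 ≡ 1, so inverse 25.
a ≡ 17·189379·8 + 143·62279·99 + 24·226331·15 + 20·299341·25 = 1138589007.
1138589007 mod 9279571 = 6481345.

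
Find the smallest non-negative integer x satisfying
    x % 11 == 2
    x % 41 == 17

From x ≡ 2 (mod 11) write x = 2 + 11t. Substituting into x ≡ 17 (mod 41) gives 11t ≡ 15 (mod 41), and since 11⁻¹ ≡ 15 (mod 41), t ≡ 20. Hence x ≡ 2 + 11·20 = 222 (mod 451).

222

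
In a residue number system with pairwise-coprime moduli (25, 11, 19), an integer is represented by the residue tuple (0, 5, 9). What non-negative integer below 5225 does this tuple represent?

Combine the congruences pairwise.
From x ≡ 0 (mod 25) write x = 0 + 25t. Substituting into x ≡ 5 (mod 11) gives 25t ≡ 5 (mod 11), and since 3⁻¹ ≡ 4 (mod 11), t ≡ 9. Hence x ≡ 0 + 25·9 = 225 (mod 275).
From x ≡ 225 (mod 275) write x = 225 + 275t. Substituting into x ≡ 9 (mod 19) gives 275t ≡ 12 (mod 19), and since 9⁻¹ ≡ 17 (mod 19), t ≡ 14. Hence x ≡ 225 + 275·14 = 4075 (mod 5225).

4075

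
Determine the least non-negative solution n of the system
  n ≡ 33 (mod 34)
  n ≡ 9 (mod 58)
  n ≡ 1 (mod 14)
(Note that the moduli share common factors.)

3025

gcd(34, 58) = 2 and 2 | (9 − 33), so the pair is consistent; merging gives n ≡ 67 (mod 986), where 986 = lcm(34, 58).
gcd(986, 14) = 2 and 2 | (1 − 67), so the pair is consistent; merging gives n ≡ 3025 (mod 6902), where 6902 = lcm(986, 14).
The solution is unique modulo lcm(34, 58, 14) = 6902.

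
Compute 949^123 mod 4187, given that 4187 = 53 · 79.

1502

Mod 53: 949 ≡ 48; by Fermat, exponent reduces to 123 mod 52 = 19; 48^19 ≡ 18 (mod 53).
Mod 79: 949 ≡ 1; by Fermat, exponent reduces to 123 mod 78 = 45; 1^45 ≡ 1 (mod 79).
Combine by CRT: x ≡ 18 (mod 53), x ≡ 1 (mod 79) ⇒ x ≡ 1502 (mod 4187).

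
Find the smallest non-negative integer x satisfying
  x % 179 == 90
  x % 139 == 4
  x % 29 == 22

269664

The moduli are pairwise coprime; N = 179·139·29 = 721549.
N/179 = 4031; 4031 ≡ 93 (mod 179); 93·77 ≡ 1, so inverse 77.
N/139 = 5191; 5191 ≡ 48 (mod 139); 48·84 ≡ 1, so inverse 84.
N/29 = 24881; 24881 ≡ 28 (mod 29); 28·28 ≡ 1, so inverse 28.
x ≡ 90·4031·77 + 4·5191·84 + 22·24881·28 = 45005702.
45005702 mod 721549 = 269664.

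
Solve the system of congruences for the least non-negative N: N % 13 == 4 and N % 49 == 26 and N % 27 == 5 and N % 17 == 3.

260069

The moduli are pairwise coprime; M = 13·49·27·17 = 292383.
M/13 = 22491; 22491 ≡ 1 (mod 13), inverse 1.
M/49 = 5967; 5967 ≡ 38 (mod 49); 38·40 ≡ 1, so inverse 40.
M/27 = 10829; 10829 ≡ 2 (mod 27); 2·14 ≡ 1, so inverse 14.
M/17 = 17199; 17199 ≡ 12 (mod 17); 12·10 ≡ 1, so inverse 10.
N ≡ 4·22491·1 + 26·5967·40 + 5·10829·14 + 3·17199·10 = 7569644.
7569644 mod 292383 = 260069.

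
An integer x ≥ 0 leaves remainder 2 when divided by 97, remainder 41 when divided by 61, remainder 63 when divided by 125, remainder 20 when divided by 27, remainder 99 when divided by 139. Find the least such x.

The moduli are pairwise coprime; N = 97·61·125·27·139 = 2775812625.
N/97 = 28616625; 28616625 ≡ 73 (mod 97); 73·4 ≡ 1, so inverse 4.
N/61 = 45505125; 45505125 ≡ 40 (mod 61); 40·29 ≡ 1, so inverse 29.
N/125 = 22206501; 22206501 ≡ 1 (mod 125), inverse 1.
N/27 = 102807875; 102807875 ≡ 2 (mod 27); 2·14 ≡ 1, so inverse 14.
N/139 = 19969875; 19969875 ≡ 23 (mod 139); 23·133 ≡ 1, so inverse 133.
x ≡ 2·28616625·4 + 41·45505125·29 + 63·22206501·1 + 20·102807875·14 + 99·19969875·133 = 347463085313.
347463085313 mod 2775812625 = 486507188.

486507188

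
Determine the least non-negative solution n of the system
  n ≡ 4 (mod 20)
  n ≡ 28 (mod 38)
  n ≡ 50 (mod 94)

3904

gcd(20, 38) = 2 and 2 | (28 − 4), so the pair is consistent; merging gives n ≡ 104 (mod 380), where 380 = lcm(20, 38).
gcd(380, 94) = 2 and 2 | (50 − 104), so the pair is consistent; merging gives n ≡ 3904 (mod 17860), where 17860 = lcm(380, 94).
The solution is unique modulo lcm(20, 38, 94) = 17860.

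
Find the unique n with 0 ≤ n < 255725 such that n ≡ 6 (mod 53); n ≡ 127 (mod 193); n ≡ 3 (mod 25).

30428

From n ≡ 6 (mod 53) write n = 6 + 53t. Substituting into n ≡ 127 (mod 193) gives 53t ≡ 121 (mod 193), and since 53⁻¹ ≡ 51 (mod 193), t ≡ 188. Hence n ≡ 6 + 53·188 = 9970 (mod 10229).
From n ≡ 9970 (mod 10229) write n = 9970 + 10229t. Substituting into n ≡ 3 (mod 25) gives 10229t ≡ 8 (mod 25), and since 4⁻¹ ≡ 19 (mod 25), t ≡ 2. Hence n ≡ 9970 + 10229·2 = 30428 (mod 255725).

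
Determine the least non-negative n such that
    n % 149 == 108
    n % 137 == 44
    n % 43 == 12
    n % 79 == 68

54597284

Combine the congruences pairwise.
From n ≡ 108 (mod 149) write n = 108 + 149t. Substituting into n ≡ 44 (mod 137) gives 149t ≡ 73 (mod 137), and since 12⁻¹ ≡ 80 (mod 137), t ≡ 86. Hence n ≡ 108 + 149·86 = 12922 (mod 20413).
From n ≡ 12922 (mod 20413) write n = 12922 + 20413t. Substituting into n ≡ 12 (mod 43) gives 20413t ≡ 33 (mod 43), and since 31⁻¹ ≡ 25 (mod 43), t ≡ 8. Hence n ≡ 12922 + 20413·8 = 176226 (mod 877759).
From n ≡ 176226 (mod 877759) write n = 176226 + 877759t. Substituting into n ≡ 68 (mod 79) gives 877759t ≡ 12 (mod 79), and since 69⁻¹ ≡ 71 (mod 79), t ≡ 62. Hence n ≡ 176226 + 877759·62 = 54597284 (mod 69342961).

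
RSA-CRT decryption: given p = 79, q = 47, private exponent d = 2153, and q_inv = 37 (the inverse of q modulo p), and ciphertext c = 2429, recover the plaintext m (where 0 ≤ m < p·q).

d_p = d mod (p−1) = 2153 mod 78 = 47; d_q = d mod (q−1) = 37.
m₁ = c^(d_p) mod p: c ≡ 59 (mod 79), and 59^47 mod 79 = 7.
m₂ = c^(d_q) mod q: c ≡ 32 (mod 47), and 32^37 mod 47 = 2.
h = q_inv·(m₁ − m₂) mod p = 37·(7 − 2) mod 79 = 27.
m = m₂ + h·q = 2 + 27·47 = 1271.

1271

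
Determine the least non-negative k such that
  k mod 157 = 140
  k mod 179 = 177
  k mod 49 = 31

1214692

The moduli are pairwise coprime; N = 157·179·49 = 1377047.
N/157 = 8771; 8771 ≡ 136 (mod 157); 136·142 ≡ 1, so inverse 142.
N/179 = 7693; 7693 ≡ 175 (mod 179); 175·134 ≡ 1, so inverse 134.
N/49 = 28103; 28103 ≡ 26 (mod 49); 26·17 ≡ 1, so inverse 17.
k ≡ 140·8771·142 + 177·7693·134 + 31·28103·17 = 371640335.
371640335 mod 1377047 = 1214692.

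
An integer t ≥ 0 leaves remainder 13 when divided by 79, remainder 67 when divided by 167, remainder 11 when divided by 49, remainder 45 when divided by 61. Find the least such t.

31530335

Combine the congruences pairwise.
From t ≡ 13 (mod 79) write t = 13 + 79s. Substituting into t ≡ 67 (mod 167) gives 79s ≡ 54 (mod 167), and since 79⁻¹ ≡ 74 (mod 167), s ≡ 155. Hence t ≡ 13 + 79·155 = 12258 (mod 13193).
From t ≡ 12258 (mod 13193) write t = 12258 + 13193s. Substituting into t ≡ 11 (mod 49) gives 13193s ≡ 3 (mod 49), and since 12⁻¹ ≡ 45 (mod 49), s ≡ 37. Hence t ≡ 12258 + 13193·37 = 500399 (mod 646457).
From t ≡ 500399 (mod 646457) write t = 500399 + 646457s. Substituting into t ≡ 45 (mod 61) gives 646457s ≡ 29 (mod 61), and since 40⁻¹ ≡ 29 (mod 61), s ≡ 48. Hence t ≡ 500399 + 646457·48 = 31530335 (mod 39433877).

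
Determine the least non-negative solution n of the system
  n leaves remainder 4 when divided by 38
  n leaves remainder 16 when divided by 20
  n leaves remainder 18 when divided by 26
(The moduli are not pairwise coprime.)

2436

gcd(38, 20) = 2 and 2 | (16 − 4), so the pair is consistent; merging gives n ≡ 156 (mod 380), where 380 = lcm(38, 20).
gcd(380, 26) = 2 and 2 | (18 − 156), so the pair is consistent; merging gives n ≡ 2436 (mod 4940), where 4940 = lcm(380, 26).
The solution is unique modulo lcm(38, 20, 26) = 4940.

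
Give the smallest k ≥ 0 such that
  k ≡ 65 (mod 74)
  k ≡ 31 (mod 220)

4431

Combine the congruences pairwise.
gcd(74, 220) = 2 and 2 | (31 − 65), so the pair is consistent; merging gives k ≡ 4431 (mod 8140), where 8140 = lcm(74, 220).
The solution is unique modulo lcm(74, 220) = 8140.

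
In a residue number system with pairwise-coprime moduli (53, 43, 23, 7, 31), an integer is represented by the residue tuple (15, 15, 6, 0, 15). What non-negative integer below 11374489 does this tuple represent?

The moduli are pairwise coprime; N = 53·43·23·7·31 = 11374489.
N/53 = 214613; 214613 ≡ 16 (mod 53); 16·10 ≡ 1, so inverse 10.
N/43 = 264523; 264523 ≡ 30 (mod 43); 30·33 ≡ 1, so inverse 33.
N/23 = 494543; 494543 ≡ 20 (mod 23); 20·15 ≡ 1, so inverse 15.
N/7 = 1624927; 1624927 ≡ 3 (mod 7); 3·5 ≡ 1, so inverse 5.
N/31 = 366919; 366919 ≡ 3 (mod 31); 3·21 ≡ 1, so inverse 21.
x ≡ 15·214613·10 + 15·264523·33 + 6·494543·15 + 0·1624927·5 + 15·366919·21 = 323219190.
323219190 mod 11374489 = 4733498.

4733498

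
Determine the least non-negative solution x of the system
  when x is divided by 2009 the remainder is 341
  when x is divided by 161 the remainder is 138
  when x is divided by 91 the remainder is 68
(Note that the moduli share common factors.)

209277

gcd(2009, 161) = 7 and 7 | (138 − 341), so the pair is consistent; merging gives x ≡ 24449 (mod 46207), where 46207 = lcm(2009, 161).
gcd(46207, 91) = 7 and 7 | (68 − 24449), so the pair is consistent; merging gives x ≡ 209277 (mod 600691), where 600691 = lcm(46207, 91).
The solution is unique modulo lcm(2009, 161, 91) = 600691.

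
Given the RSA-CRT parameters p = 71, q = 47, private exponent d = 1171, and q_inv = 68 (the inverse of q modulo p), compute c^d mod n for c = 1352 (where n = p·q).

2545

d_p = d mod (p−1) = 1171 mod 70 = 51; d_q = d mod (q−1) = 21.
m₁ = c^(d_p) mod p: c ≡ 3 (mod 71), and 3^51 mod 71 = 60.
m₂ = c^(d_q) mod q: c ≡ 36 (mod 47), and 36^21 mod 47 = 7.
h = q_inv·(m₁ − m₂) mod p = 68·(60 − 7) mod 71 = 54.
m = m₂ + h·q = 7 + 54·47 = 2545.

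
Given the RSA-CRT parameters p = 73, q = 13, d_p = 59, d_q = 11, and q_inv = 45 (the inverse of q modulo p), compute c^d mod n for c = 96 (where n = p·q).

359

m₁ = c^(d_p) mod p: c ≡ 23 (mod 73), and 23^59 mod 73 = 67.
m₂ = c^(d_q) mod q: c ≡ 5 (mod 13), and 5^11 mod 13 = 8.
h = q_inv·(m₁ − m₂) mod p = 45·(67 − 8) mod 73 = 27.
m = m₂ + h·q = 8 + 27·13 = 359.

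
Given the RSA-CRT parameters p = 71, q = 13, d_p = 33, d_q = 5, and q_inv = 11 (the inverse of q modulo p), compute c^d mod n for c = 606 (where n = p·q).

m₁ = c^(d_p) mod p: c ≡ 38 (mod 71), and 38^33 mod 71 = 3.
m₂ = c^(d_q) mod q: c ≡ 8 (mod 13), and 8^5 mod 13 = 8.
h = q_inv·(m₁ − m₂) mod p = 11·(3 − 8) mod 71 = 16.
m = m₂ + h·q = 8 + 16·13 = 216.

216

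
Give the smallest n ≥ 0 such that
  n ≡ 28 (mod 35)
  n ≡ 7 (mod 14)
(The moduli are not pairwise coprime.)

Combine the congruences pairwise.
gcd(35, 14) = 7 and 7 | (7 − 28), so the pair is consistent; merging gives n ≡ 63 (mod 70), where 70 = lcm(35, 14).
The solution is unique modulo lcm(35, 14) = 70.

63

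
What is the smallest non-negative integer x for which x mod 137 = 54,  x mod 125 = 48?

From x ≡ 54 (mod 137) write x = 54 + 137t. Substituting into x ≡ 48 (mod 125) gives 137t ≡ 119 (mod 125), and since 12⁻¹ ≡ 73 (mod 125), t ≡ 62. Hence x ≡ 54 + 137·62 = 8548 (mod 17125).

8548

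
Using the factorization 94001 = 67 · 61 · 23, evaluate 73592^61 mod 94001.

Mod 67: 73592 ≡ 26; 26^61 ≡ 33 (mod 67).
Mod 61: 73592 ≡ 26; by Fermat, exponent reduces to 61 mod 60 = 1; 26^1 ≡ 26 (mod 61).
Mod 23: 73592 ≡ 15; by Fermat, exponent reduces to 61 mod 22 = 17; 15^17 ≡ 10 (mod 23).
Combine by CRT: x ≡ 33 (mod 67), x ≡ 26 (mod 61), x ≡ 10 (mod 23) ⇒ x ≡ 16984 (mod 94001).

16984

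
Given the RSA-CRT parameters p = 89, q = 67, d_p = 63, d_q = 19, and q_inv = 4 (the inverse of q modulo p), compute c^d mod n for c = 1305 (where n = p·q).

4066

m₁ = c^(d_p) mod p: c ≡ 59 (mod 89), and 59^63 mod 89 = 61.
m₂ = c^(d_q) mod q: c ≡ 32 (mod 67), and 32^19 mod 67 = 46.
h = q_inv·(m₁ − m₂) mod p = 4·(61 − 46) mod 89 = 60.
m = m₂ + h·q = 46 + 60·67 = 4066.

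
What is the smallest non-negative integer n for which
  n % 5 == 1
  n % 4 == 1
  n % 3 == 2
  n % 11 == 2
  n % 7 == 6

The moduli are pairwise coprime; M = 5·4·3·11·7 = 4620.
M/5 = 924; 924 ≡ 4 (mod 5); 4·4 ≡ 1, so inverse 4.
M/4 = 1155; 1155 ≡ 3 (mod 4); 3·3 ≡ 1, so inverse 3.
M/3 = 1540; 1540 ≡ 1 (mod 3), inverse 1.
M/11 = 420; 420 ≡ 2 (mod 11); 2·6 ≡ 1, so inverse 6.
M/7 = 660; 660 ≡ 2 (mod 7); 2·4 ≡ 1, so inverse 4.
n ≡ 1·924·4 + 1·1155·3 + 2·1540·1 + 2·420·6 + 6·660·4 = 31121.
31121 mod 4620 = 3401.

3401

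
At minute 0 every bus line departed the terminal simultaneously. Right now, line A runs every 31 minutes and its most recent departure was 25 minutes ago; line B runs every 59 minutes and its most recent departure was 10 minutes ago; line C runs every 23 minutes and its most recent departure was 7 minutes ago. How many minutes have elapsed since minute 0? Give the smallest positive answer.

16176

The moduli are pairwise coprime; N = 31·59·23 = 42067.
N/31 = 1357; 1357 ≡ 24 (mod 31); 24·22 ≡ 1, so inverse 22.
N/59 = 713; 713 ≡ 5 (mod 59); 5·12 ≡ 1, so inverse 12.
N/23 = 1829; 1829 ≡ 12 (mod 23); 12·2 ≡ 1, so inverse 2.
t ≡ 25·1357·22 + 10·713·12 + 7·1829·2 = 857516.
857516 mod 42067 = 16176.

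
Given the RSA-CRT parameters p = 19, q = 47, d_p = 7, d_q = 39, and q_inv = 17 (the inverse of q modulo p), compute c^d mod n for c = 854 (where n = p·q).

m₁ = c^(d_p) mod p: c ≡ 18 (mod 19), and 18^7 mod 19 = 18.
m₂ = c^(d_q) mod q: c ≡ 8 (mod 47), and 8^39 mod 47 = 4.
h = q_inv·(m₁ − m₂) mod p = 17·(18 − 4) mod 19 = 10.
m = m₂ + h·q = 4 + 10·47 = 474.

474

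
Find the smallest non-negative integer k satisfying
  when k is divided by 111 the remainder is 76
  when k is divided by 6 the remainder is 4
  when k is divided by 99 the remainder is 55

gcd(111, 6) = 3 and 3 | (4 − 76), so the pair is consistent; merging gives k ≡ 76 (mod 222), where 222 = lcm(111, 6).
gcd(222, 99) = 3 and 3 | (55 − 76), so the pair is consistent; merging gives k ≡ 6292 (mod 7326), where 7326 = lcm(222, 99).
The solution is unique modulo lcm(111, 6, 99) = 7326.

6292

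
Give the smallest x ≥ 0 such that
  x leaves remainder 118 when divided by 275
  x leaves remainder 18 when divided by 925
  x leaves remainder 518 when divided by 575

92518

gcd(275, 925) = 25 and 25 | (18 − 118), so the pair is consistent; merging gives x ≡ 943 (mod 10175), where 10175 = lcm(275, 925).
gcd(10175, 575) = 25 and 25 | (518 − 943), so the pair is consistent; merging gives x ≡ 92518 (mod 234025), where 234025 = lcm(10175, 575).
The solution is unique modulo lcm(275, 925, 575) = 234025.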